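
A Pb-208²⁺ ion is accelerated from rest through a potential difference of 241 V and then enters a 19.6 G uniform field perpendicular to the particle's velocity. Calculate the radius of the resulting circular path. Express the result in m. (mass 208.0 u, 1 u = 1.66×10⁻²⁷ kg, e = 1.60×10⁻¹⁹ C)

r ≈ 11.6 m

The kinetic energy gained is K = qV = (2×1.60×10^-19)(241) = 7.71×10^-17 J.
v = √(2K/m) = 2.11×10^4 m/s.
r = mv/(qB) = (3.45×10^-25)(2.11×10^4) / [(2×1.60×10^-19)(1.96×10^-3)] = 11.6 m.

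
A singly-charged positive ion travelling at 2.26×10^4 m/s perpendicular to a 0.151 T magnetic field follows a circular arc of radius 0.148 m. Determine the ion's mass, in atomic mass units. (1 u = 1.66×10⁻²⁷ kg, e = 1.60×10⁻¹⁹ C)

qvB = mv²/r ⇒ m = qBr/v.
m = (1×1.60×10^-19)(0.151)(0.148) / (2.26×10^4) = 1.58×10^-25 kg = 95.3 u.

m ≈ 95.3 u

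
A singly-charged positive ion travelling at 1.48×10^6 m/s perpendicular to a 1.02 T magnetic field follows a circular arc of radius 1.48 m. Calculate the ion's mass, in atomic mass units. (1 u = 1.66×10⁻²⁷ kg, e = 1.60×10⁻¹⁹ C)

m ≈ 98.3 u

qvB = mv²/r ⇒ m = qBr/v.
m = (1×1.60×10^-19)(1.02)(1.48) / (1.48×10^6) = 1.63×10^-25 kg = 98.3 u.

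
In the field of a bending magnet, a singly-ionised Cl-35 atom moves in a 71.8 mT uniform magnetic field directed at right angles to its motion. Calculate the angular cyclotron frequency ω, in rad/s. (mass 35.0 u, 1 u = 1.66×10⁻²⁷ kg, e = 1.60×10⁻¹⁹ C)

ω ≈ 1.98×10^5 rad/s

ω = qB/m = (1×1.60×10^-19)(0.0718) / (5.81×10^-26) = 1.98×10^5 rad/s.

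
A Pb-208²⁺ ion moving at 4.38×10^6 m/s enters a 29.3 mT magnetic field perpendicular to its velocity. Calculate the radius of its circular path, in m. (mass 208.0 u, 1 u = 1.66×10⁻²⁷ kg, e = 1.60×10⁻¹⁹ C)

The magnetic force provides the centripetal force: qvB = mv²/r, so r = mv/(qB).
r = (3.45×10^-25 kg)(4.38×10^6 m/s) / [(2×1.60×10^-19 C)(0.0293 T)] = 161 m.

r ≈ 161 m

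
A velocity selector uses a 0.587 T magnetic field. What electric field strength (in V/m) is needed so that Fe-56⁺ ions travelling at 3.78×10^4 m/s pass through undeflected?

qE = qvB ⇒ E = vB = (3.78×10^4)(0.587) = 2.22×10^4 V/m.

E ≈ 2.22×10^4 V/m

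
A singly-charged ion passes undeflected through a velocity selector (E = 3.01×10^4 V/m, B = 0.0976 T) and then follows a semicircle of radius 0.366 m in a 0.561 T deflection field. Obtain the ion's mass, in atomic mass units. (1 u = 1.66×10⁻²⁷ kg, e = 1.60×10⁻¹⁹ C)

v = E/B₁ = 3.08×10^5 m/s.
From r = mv/(qB₂), m = qB₂r/v = (1×1.60×10^-19)(0.561)(0.366) / (3.08×10^5) = 1.07×10^-25 kg.
In atomic mass units: m = 1.07×10^-25 / 1.66×10^-27 = 64.2 u.

m ≈ 64.2 u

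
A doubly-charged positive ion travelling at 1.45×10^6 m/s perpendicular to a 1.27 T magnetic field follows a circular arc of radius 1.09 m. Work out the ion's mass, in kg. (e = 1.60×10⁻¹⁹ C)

qvB = mv²/r ⇒ m = qBr/v.
m = (2×1.60×10^-19)(1.27)(1.09) / (1.45×10^6) = 3.06×10^-25 kg.

m ≈ 3.06×10^-25 kg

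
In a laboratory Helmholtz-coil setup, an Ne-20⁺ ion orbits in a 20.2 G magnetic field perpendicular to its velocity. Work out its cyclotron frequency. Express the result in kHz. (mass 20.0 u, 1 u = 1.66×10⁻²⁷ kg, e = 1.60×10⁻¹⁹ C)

f ≈ 1.55 kHz

f = qB/(2πm) = (1×1.60×10^-19)(2.02×10^-3) / [2π(3.32×10^-26)] = 1550 Hz.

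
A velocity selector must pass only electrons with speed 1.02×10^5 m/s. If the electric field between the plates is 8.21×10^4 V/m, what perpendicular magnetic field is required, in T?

B ≈ 0.805 T

qE = qvB ⇒ B = E/v = (8.21×10^4) / (1.02×10^5) = 0.805 T.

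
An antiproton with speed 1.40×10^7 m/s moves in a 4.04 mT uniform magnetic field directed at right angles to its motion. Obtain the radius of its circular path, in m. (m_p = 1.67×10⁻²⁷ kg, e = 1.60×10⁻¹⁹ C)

The magnetic force provides the centripetal force: qvB = mv²/r, so r = mv/(qB).
r = (1.67×10^-27 kg)(1.40×10^7 m/s) / [(1×1.60×10^-19 C)(4.04×10^-3 T)] = 36.2 m.

r ≈ 36.2 m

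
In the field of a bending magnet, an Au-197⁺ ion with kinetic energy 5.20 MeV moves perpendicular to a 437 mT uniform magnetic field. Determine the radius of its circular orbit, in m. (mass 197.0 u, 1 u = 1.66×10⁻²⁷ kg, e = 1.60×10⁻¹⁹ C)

r ≈ 10.6 m

Convert the energy: K = 5.20 MeV = 8.32×10^-13 J.
v = √(2K/m) = √(2·8.32×10^-13/3.27×10^-25) = 2.26×10^6 m/s.
r = mv/(qB) = (3.27×10^-25)(2.26×10^6) / [(1×1.60×10^-19)(0.437)] = 10.6 m.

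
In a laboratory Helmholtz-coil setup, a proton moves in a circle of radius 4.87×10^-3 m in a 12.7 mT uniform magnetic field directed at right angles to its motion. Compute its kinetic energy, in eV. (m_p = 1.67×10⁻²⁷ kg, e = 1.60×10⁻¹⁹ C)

v = qBr/m = (1×1.60×10^-19)(0.0127)(4.87×10^-3) / (1.67×10^-27) = 5930 m/s.
K = ½mv² = 0.5·(1.67×10^-27)·(5930)² = 2.93×10^-20 J = 0.183 eV.

K ≈ 0.183 eV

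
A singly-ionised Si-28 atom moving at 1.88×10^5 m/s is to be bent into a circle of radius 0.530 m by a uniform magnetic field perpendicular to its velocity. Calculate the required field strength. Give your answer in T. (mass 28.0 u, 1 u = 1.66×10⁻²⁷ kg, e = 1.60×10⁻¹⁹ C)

qvB = mv²/r gives B = mv/(qr).
B = (4.65×10^-26)(1.88×10^5) / [(1×1.60×10^-19)(0.530)] = 0.103 T.

B ≈ 0.103 T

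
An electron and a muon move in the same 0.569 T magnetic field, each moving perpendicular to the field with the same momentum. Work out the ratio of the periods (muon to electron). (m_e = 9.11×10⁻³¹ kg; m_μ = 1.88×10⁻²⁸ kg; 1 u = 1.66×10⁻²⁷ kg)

ratio ≈ 206

T = 2πm/(qB) is independent of speed, so T₂/T₁ = (m₂/q₂)/(m₁/q₁).
T_{muon}/T_{electron} = (1.88×10^-28/1e) / (9.11×10^-31/1e) = 206.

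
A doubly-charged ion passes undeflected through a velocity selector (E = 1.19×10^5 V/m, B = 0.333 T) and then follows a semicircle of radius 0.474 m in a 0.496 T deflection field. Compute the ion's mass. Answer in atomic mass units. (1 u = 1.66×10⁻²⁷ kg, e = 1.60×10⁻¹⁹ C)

v = E/B₁ = 3.57×10^5 m/s.
From r = mv/(qB₂), m = qB₂r/v = (2×1.60×10^-19)(0.496)(0.474) / (3.57×10^5) = 2.11×10^-25 kg.
In atomic mass units: m = 2.11×10^-25 / 1.66×10^-27 = 127 u.

m ≈ 127 u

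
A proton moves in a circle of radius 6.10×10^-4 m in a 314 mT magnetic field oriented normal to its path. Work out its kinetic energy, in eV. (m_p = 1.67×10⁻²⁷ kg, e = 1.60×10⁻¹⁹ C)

K ≈ 1.76 eV

v = qBr/m = (1×1.60×10^-19)(0.314)(6.10×10^-4) / (1.67×10^-27) = 1.84×10^4 m/s.
K = ½mv² = 0.5·(1.67×10^-27)·(1.84×10^4)² = 2.81×10^-19 J = 1.76 eV.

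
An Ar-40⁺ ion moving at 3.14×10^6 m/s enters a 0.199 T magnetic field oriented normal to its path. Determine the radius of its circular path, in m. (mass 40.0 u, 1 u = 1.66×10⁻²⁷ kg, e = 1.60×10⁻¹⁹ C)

The magnetic force provides the centripetal force: qvB = mv²/r, so r = mv/(qB).
r = (6.64×10^-26 kg)(3.14×10^6 m/s) / [(1×1.60×10^-19 C)(0.199 T)] = 6.55 m.

r ≈ 6.55 m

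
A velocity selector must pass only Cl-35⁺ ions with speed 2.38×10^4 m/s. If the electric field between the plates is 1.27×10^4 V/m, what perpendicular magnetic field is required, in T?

B ≈ 0.534 T

qE = qvB ⇒ B = E/v = (1.27×10^4) / (2.38×10^4) = 0.534 T.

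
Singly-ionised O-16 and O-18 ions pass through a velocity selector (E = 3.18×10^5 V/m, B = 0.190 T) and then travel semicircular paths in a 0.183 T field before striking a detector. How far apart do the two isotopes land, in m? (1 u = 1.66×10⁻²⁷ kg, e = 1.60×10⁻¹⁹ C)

Both emerge at v = E/B₁ = 1.67×10^6 m/s.
r = mv/(qB₂), so r₁ = 1.518 m and r₂ = 1.708 m, giving Δr = 0.190 m.
After a semicircle each ion lands a diameter 2r from the entry slit, so the separation is 2Δr = 0.380 m.

Δd ≈ 0.380 m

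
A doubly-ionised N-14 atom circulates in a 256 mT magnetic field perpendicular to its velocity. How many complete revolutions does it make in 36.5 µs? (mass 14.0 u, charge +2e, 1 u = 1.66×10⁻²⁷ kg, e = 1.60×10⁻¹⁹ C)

T = 2πm/(qB) = 2π(2.324×10^-26) / [(2×1.60×10^-19)(0.256)] = 1.7825×10^-6 s.
N = t/T = 3.65×10^-5 / 1.7825×10^-6 ≈ 20.48, so 20 complete revolutions.

N = 20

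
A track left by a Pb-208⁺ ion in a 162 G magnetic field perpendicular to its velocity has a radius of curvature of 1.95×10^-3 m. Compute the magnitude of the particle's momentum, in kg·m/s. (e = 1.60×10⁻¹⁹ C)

Since qvB = mv²/r, the momentum p = mv = qBr.
p = (1×1.60×10^-19)(0.0162)(1.95×10^-3) = 5.05×10^-24 kg·m/s.

p ≈ 5.05×10^-24 kg·m/s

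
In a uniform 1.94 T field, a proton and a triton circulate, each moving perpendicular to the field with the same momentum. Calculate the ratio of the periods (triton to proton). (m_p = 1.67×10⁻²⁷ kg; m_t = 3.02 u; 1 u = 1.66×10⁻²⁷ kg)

ratio ≈ 3.00

T = 2πm/(qB) is independent of speed, so T₂/T₁ = (m₂/q₂)/(m₁/q₁).
T_{triton}/T_{proton} = (5.01×10^-27/1e) / (1.67×10^-27/1e) = 3.00.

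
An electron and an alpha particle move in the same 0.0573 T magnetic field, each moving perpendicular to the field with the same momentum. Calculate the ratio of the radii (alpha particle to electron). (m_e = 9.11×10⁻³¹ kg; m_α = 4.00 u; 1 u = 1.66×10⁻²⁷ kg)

r = p/(qB) ⇒ at equal p, r ∝ 1/q.
r_{alpha particle}/r_{electron} = 0.500.

ratio ≈ 0.500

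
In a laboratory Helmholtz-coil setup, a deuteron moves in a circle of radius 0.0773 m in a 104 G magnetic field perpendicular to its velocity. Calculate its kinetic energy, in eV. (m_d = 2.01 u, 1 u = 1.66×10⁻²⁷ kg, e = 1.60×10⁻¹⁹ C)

K ≈ 15.5 eV

v = qBr/m = (1×1.60×10^-19)(0.0104)(0.0773) / (3.34×10^-27) = 3.86×10^4 m/s.
K = ½mv² = 0.5·(3.34×10^-27)·(3.86×10^4)² = 2.48×10^-18 J = 15.5 eV.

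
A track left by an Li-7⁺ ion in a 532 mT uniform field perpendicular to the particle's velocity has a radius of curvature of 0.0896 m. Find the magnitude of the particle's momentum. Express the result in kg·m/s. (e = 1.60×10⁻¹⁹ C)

p ≈ 7.63×10^-21 kg·m/s

Since qvB = mv²/r, the momentum p = mv = qBr.
p = (1×1.60×10^-19)(0.532)(0.0896) = 7.63×10^-21 kg·m/s.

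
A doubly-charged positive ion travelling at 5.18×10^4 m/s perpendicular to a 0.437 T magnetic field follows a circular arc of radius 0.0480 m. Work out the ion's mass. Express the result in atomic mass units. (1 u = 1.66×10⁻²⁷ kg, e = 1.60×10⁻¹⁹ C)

qvB = mv²/r ⇒ m = qBr/v.
m = (2×1.60×10^-19)(0.437)(0.0480) / (5.18×10^4) = 1.30×10^-25 kg = 78.1 u.

m ≈ 78.1 u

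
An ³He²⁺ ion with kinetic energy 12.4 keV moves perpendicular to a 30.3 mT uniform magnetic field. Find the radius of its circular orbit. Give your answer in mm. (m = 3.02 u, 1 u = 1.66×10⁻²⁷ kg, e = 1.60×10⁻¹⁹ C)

r ≈ 460 mm

Convert the energy: K = 12.4 keV = 1.98×10^-15 J.
v = √(2K/m) = √(2·1.98×10^-15/5.01×10^-27) = 8.90×10^5 m/s.
r = mv/(qB) = (5.01×10^-27)(8.90×10^5) / [(2×1.60×10^-19)(0.0303)] = 0.460 m.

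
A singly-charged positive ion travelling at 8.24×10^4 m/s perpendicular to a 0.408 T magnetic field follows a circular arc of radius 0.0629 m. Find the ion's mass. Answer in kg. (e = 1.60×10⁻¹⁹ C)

qvB = mv²/r ⇒ m = qBr/v.
m = (1×1.60×10^-19)(0.408)(0.0629) / (8.24×10^4) = 4.98×10^-26 kg.

m ≈ 4.98×10^-26 kg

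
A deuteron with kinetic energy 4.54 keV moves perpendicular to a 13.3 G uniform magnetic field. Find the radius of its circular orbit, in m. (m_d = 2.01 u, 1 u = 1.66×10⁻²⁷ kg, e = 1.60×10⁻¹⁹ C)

r ≈ 10.3 m

Convert the energy: K = 4.54 keV = 7.26×10^-16 J.
v = √(2K/m) = √(2·7.26×10^-16/3.34×10^-27) = 6.60×10^5 m/s.
r = mv/(qB) = (3.34×10^-27)(6.60×10^5) / [(1×1.60×10^-19)(1.33×10^-3)] = 10.3 m.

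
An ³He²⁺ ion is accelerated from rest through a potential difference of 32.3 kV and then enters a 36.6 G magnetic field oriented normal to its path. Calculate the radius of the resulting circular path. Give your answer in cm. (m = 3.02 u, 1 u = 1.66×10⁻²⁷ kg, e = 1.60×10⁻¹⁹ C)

r ≈ 869 cm

The kinetic energy gained is K = qV = (2×1.60×10^-19)(3.23×10^4) = 1.03×10^-14 J.
v = √(2K/m) = 2.03×10^6 m/s.
r = mv/(qB) = (5.01×10^-27)(2.03×10^6) / [(2×1.60×10^-19)(3.66×10^-3)] = 8.69 m.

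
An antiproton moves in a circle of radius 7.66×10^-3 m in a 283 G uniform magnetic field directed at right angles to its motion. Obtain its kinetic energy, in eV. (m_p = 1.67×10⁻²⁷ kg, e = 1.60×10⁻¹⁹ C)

v = qBr/m = (1×1.60×10^-19)(0.0283)(7.66×10^-3) / (1.67×10^-27) = 2.08×10^4 m/s.
K = ½mv² = 0.5·(1.67×10^-27)·(2.08×10^4)² = 3.60×10^-19 J = 2.25 eV.

K ≈ 2.25 eV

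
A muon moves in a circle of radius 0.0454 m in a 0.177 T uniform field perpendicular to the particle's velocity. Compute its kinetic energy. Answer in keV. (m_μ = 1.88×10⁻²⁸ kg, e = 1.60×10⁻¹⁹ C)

v = qBr/m = (1×1.60×10^-19)(0.177)(0.0454) / (1.88×10^-28) = 6.84×10^6 m/s.
K = ½mv² = 0.5·(1.88×10^-28)·(6.84×10^6)² = 4.40×10^-15 J = 27.5 keV.

K ≈ 27.5 keV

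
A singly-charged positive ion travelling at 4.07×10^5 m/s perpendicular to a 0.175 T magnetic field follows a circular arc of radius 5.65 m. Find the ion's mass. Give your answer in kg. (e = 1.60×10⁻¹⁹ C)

m ≈ 3.89×10^-25 kg

qvB = mv²/r ⇒ m = qBr/v.
m = (1×1.60×10^-19)(0.175)(5.65) / (4.07×10^5) = 3.89×10^-25 kg.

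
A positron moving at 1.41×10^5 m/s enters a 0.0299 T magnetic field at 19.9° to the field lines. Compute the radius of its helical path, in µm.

r ≈ 9.14 µm

Only the perpendicular component v⊥ = v sin19.9° = 4.80×10^4 m/s is bent by the field.
r = m v⊥ /(qB) = (9.11×10^-31)(4.80×10^4) / [(1×1.60×10^-19)(0.0299)] = 9.14×10^-6 m.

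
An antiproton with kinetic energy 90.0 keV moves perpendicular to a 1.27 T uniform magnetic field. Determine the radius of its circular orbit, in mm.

Convert the energy: K = 90.0 keV = 1.44×10^-14 J.
v = √(2K/m) = √(2·1.44×10^-14/1.67×10^-27) = 4.15×10^6 m/s.
r = mv/(qB) = (1.67×10^-27)(4.15×10^6) / [(1×1.60×10^-19)(1.27)] = 0.0341 m.

r ≈ 34.1 mm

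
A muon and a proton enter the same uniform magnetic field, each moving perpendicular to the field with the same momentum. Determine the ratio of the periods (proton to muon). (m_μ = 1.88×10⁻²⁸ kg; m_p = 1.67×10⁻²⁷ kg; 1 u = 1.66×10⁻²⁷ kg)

ratio ≈ 8.88

T = 2πm/(qB) is independent of speed, so T₂/T₁ = (m₂/q₂)/(m₁/q₁).
T_{proton}/T_{muon} = (1.67×10^-27/1e) / (1.88×10^-28/1e) = 8.88.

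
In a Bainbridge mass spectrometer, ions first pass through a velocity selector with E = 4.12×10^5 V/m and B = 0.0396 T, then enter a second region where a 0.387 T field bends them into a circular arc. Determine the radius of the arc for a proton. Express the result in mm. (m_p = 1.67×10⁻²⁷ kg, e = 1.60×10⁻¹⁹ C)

r ≈ 281 mm

The selector passes v = E/B = 4.12×10^5/0.0396 = 1.04×10^7 m/s.
In the deflection region, r = mv/(qB₂) = (1.67×10^-27)(1.04×10^7) / [(1×1.60×10^-19)(0.387)] = 0.281 m.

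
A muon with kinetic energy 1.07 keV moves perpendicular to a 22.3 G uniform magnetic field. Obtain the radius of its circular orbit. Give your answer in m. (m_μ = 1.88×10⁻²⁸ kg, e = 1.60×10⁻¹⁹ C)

Convert the energy: K = 1.07 keV = 1.71×10^-16 J.
v = √(2K/m) = √(2·1.71×10^-16/1.88×10^-28) = 1.35×10^6 m/s.
r = mv/(qB) = (1.88×10^-28)(1.35×10^6) / [(1×1.60×10^-19)(2.23×10^-3)] = 0.711 m.

r ≈ 0.711 m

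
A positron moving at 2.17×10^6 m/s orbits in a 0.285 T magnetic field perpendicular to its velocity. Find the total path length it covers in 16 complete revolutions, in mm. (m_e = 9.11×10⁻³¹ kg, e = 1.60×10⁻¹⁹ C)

r = mv/(qB) = 4.34×10^-5 m, so one revolution covers 2πr = 2.72×10^-4 m.
In 16 revolutions: L = 16·2πr = 4.36×10^-3 m.

L ≈ 4.36 mm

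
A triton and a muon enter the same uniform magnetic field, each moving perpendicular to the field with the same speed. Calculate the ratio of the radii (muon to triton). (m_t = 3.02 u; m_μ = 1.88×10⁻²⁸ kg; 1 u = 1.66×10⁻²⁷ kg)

ratio ≈ 0.0375

r = mv/(qB) ⇒ at equal v, r ∝ m/q.
r_{muon}/r_{triton} = 0.0375.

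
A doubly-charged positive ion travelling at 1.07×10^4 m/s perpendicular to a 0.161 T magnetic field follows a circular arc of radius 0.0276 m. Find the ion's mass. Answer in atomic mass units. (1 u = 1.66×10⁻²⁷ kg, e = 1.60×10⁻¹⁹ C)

m ≈ 80.1 u

qvB = mv²/r ⇒ m = qBr/v.
m = (2×1.60×10^-19)(0.161)(0.0276) / (1.07×10^4) = 1.33×10^-25 kg = 80.1 u.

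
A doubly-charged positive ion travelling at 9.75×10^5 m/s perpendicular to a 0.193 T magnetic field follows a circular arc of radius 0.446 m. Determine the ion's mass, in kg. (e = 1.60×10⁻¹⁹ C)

qvB = mv²/r ⇒ m = qBr/v.
m = (2×1.60×10^-19)(0.193)(0.446) / (9.75×10^5) = 2.83×10^-26 kg.

m ≈ 2.83×10^-26 kg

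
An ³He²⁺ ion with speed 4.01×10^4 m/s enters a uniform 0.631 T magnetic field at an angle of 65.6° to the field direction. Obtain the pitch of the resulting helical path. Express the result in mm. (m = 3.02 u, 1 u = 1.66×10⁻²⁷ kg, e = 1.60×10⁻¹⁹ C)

The velocity component along B is v∥ = v cos65.6° = 1.66×10^4 m/s.
The cyclotron period T = 2πm/(qB) = 1.56×10^-7 s is set by m, q, B alone.
Pitch = v∥·T = (1.66×10^4)(1.56×10^-7) = 2.58×10^-3 m.

pitch ≈ 2.58 mm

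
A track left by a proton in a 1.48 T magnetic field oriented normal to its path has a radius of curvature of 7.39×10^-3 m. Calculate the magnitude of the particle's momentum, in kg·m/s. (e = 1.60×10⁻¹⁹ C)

p ≈ 1.75×10^-21 kg·m/s

Since qvB = mv²/r, the momentum p = mv = qBr.
p = (1×1.60×10^-19)(1.48)(7.39×10^-3) = 1.75×10^-21 kg·m/s.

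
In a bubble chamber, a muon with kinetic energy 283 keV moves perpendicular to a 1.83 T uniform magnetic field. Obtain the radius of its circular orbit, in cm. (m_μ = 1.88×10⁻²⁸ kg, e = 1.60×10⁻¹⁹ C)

r ≈ 1.41 cm

Convert the energy: K = 283 keV = 4.53×10^-14 J.
v = √(2K/m) = √(2·4.53×10^-14/1.88×10^-28) = 2.19×10^7 m/s.
r = mv/(qB) = (1.88×10^-28)(2.19×10^7) / [(1×1.60×10^-19)(1.83)] = 0.0141 m.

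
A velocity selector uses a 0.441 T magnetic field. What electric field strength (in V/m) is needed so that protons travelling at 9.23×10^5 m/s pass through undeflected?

E ≈ 4.07×10^5 V/m

qE = qvB ⇒ E = vB = (9.23×10^5)(0.441) = 4.07×10^5 V/m.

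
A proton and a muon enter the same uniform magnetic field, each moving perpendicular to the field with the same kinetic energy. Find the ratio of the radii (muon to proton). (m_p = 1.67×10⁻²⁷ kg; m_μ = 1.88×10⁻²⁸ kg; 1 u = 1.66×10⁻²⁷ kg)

ratio ≈ 0.336

r = √(2mK)/(qB) ⇒ at equal K, r ∝ √m/q.
r_{muon}/r_{proton} = 0.336.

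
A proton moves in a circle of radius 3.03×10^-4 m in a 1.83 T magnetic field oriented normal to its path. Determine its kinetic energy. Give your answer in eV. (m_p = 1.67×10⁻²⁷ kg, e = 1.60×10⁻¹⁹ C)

v = qBr/m = (1×1.60×10^-19)(1.83)(3.03×10^-4) / (1.67×10^-27) = 5.31×10^4 m/s.
K = ½mv² = 0.5·(1.67×10^-27)·(5.31×10^4)² = 2.36×10^-18 J = 14.7 eV.

K ≈ 14.7 eV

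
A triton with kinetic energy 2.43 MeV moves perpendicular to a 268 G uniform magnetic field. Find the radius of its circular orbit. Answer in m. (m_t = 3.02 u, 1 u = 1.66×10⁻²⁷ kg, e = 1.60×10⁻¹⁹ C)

Convert the energy: K = 2.43 MeV = 3.89×10^-13 J.
v = √(2K/m) = √(2·3.89×10^-13/5.01×10^-27) = 1.25×10^7 m/s.
r = mv/(qB) = (5.01×10^-27)(1.25×10^7) / [(1×1.60×10^-19)(0.0268)] = 14.6 m.

r ≈ 14.6 m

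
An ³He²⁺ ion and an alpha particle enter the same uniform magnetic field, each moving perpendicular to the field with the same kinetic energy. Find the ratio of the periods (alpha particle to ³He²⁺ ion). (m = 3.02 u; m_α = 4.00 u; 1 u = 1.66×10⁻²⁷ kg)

ratio ≈ 1.32

T = 2πm/(qB) is independent of speed, so T₂/T₁ = (m₂/q₂)/(m₁/q₁).
T_{alpha particle}/T_{³He²⁺ ion} = (6.64×10^-27/2e) / (5.01×10^-27/2e) = 1.32.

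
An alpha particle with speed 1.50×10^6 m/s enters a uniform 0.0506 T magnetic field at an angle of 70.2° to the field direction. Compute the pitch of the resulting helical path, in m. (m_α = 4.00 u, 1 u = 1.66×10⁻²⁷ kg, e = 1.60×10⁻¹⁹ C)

The velocity component along B is v∥ = v cos70.2° = 5.08×10^5 m/s.
The cyclotron period T = 2πm/(qB) = 2.58×10^-6 s is set by m, q, B alone.
Pitch = v∥·T = (5.08×10^5)(2.58×10^-6) = 1.31 m.

pitch ≈ 1.31 m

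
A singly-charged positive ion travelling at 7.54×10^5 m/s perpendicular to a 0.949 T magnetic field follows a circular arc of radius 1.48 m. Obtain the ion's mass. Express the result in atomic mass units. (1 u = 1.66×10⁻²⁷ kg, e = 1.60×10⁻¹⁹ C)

qvB = mv²/r ⇒ m = qBr/v.
m = (1×1.60×10^-19)(0.949)(1.48) / (7.54×10^5) = 2.98×10^-25 kg = 180 u.

m ≈ 180 u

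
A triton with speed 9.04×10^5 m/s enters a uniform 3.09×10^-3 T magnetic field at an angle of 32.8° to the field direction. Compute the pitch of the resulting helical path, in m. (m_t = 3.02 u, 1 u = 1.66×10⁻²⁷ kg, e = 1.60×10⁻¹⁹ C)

The velocity component along B is v∥ = v cos32.8° = 7.60×10^5 m/s.
The cyclotron period T = 2πm/(qB) = 6.37×10^-5 s is set by m, q, B alone.
Pitch = v∥·T = (7.60×10^5)(6.37×10^-5) = 48.4 m.

pitch ≈ 48.4 m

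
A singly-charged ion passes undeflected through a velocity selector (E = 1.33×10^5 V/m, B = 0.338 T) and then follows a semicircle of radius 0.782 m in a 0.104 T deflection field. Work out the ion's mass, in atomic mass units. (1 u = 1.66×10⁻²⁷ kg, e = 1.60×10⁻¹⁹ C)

m ≈ 19.9 u

v = E/B₁ = 3.93×10^5 m/s.
From r = mv/(qB₂), m = qB₂r/v = (1×1.60×10^-19)(0.104)(0.782) / (3.93×10^5) = 3.31×10^-26 kg.
In atomic mass units: m = 3.31×10^-26 / 1.66×10^-27 = 19.9 u.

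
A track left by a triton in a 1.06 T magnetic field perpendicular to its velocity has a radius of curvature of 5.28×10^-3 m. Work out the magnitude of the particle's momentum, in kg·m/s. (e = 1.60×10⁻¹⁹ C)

Since qvB = mv²/r, the momentum p = mv = qBr.
p = (1×1.60×10^-19)(1.06)(5.28×10^-3) = 8.95×10^-22 kg·m/s.

p ≈ 8.95×10^-22 kg·m/s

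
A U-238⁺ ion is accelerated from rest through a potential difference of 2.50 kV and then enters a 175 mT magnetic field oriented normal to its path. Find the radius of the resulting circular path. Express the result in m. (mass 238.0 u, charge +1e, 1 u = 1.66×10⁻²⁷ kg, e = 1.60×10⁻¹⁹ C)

r ≈ 0.635 m

The kinetic energy gained is K = qV = (1×1.60×10^-19)(2500) = 4.00×10^-16 J.
v = √(2K/m) = 4.50×10^4 m/s.
r = mv/(qB) = (3.95×10^-25)(4.50×10^4) / [(1×1.60×10^-19)(0.175)] = 0.635 m.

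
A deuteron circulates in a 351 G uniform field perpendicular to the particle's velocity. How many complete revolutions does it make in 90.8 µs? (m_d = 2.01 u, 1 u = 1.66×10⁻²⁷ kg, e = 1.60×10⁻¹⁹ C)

T = 2πm/(qB) = 2π(3.3366×10^-27) / [(1×1.60×10^-19)(0.0351)] = 3.7330×10^-6 s.
N = t/T = 9.08×10^-5 / 3.7330×10^-6 ≈ 24.32, so 24 complete revolutions.

N = 24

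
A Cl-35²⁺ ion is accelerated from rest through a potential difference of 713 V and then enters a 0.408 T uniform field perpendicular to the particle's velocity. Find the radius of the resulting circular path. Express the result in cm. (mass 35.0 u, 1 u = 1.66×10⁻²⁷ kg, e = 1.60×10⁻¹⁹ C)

r ≈ 3.94 cm

The kinetic energy gained is K = qV = (2×1.60×10^-19)(713) = 2.28×10^-16 J.
v = √(2K/m) = 8.86×10^4 m/s.
r = mv/(qB) = (5.81×10^-26)(8.86×10^4) / [(2×1.60×10^-19)(0.408)] = 0.0394 m.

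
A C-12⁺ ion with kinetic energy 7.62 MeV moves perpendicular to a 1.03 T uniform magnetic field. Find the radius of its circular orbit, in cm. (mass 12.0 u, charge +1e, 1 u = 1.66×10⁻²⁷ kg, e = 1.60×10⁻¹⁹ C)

r ≈ 134 cm

Convert the energy: K = 7.62 MeV = 1.22×10^-12 J.
v = √(2K/m) = √(2·1.22×10^-12/1.99×10^-26) = 1.11×10^7 m/s.
r = mv/(qB) = (1.99×10^-26)(1.11×10^7) / [(1×1.60×10^-19)(1.03)] = 1.34 m.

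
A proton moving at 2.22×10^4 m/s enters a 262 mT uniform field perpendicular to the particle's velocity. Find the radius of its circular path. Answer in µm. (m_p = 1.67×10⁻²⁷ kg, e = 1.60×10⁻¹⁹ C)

r ≈ 884 µm

The magnetic force provides the centripetal force: qvB = mv²/r, so r = mv/(qB).
r = (1.67×10^-27 kg)(2.22×10^4 m/s) / [(1×1.60×10^-19 C)(0.262 T)] = 8.84×10^-4 m.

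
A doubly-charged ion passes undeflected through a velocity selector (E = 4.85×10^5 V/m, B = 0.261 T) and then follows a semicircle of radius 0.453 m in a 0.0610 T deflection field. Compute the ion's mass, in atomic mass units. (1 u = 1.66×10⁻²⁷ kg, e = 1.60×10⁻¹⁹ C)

v = E/B₁ = 1.86×10^6 m/s.
From r = mv/(qB₂), m = qB₂r/v = (2×1.60×10^-19)(0.0610)(0.453) / (1.86×10^6) = 4.76×10^-27 kg.
In atomic mass units: m = 4.76×10^-27 / 1.66×10^-27 = 2.87 u.

m ≈ 2.87 u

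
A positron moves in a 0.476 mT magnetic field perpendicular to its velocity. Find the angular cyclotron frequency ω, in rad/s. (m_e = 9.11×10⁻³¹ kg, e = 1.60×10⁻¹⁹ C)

ω = qB/m = (1×1.60×10^-19)(4.76×10^-4) / (9.11×10^-31) = 8.36×10^7 rad/s.

ω ≈ 8.36×10^7 rad/s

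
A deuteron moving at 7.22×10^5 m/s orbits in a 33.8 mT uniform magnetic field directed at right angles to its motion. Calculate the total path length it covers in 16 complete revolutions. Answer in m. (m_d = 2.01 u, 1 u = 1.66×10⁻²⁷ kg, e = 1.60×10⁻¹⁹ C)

r = mv/(qB) = 0.445 m, so one revolution covers 2πr = 2.80 m.
In 16 revolutions: L = 16·2πr = 44.8 m.

L ≈ 44.8 m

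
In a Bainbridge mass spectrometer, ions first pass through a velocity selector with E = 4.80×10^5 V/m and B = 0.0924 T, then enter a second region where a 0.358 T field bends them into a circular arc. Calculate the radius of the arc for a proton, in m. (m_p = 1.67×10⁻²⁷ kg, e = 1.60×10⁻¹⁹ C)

r ≈ 0.151 m

The selector passes v = E/B = 4.80×10^5/0.0924 = 5.19×10^6 m/s.
In the deflection region, r = mv/(qB₂) = (1.67×10^-27)(5.19×10^6) / [(1×1.60×10^-19)(0.358)] = 0.151 m.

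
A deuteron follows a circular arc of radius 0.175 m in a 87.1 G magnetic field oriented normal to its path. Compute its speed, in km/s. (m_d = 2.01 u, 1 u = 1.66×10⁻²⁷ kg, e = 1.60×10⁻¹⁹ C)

From qvB = mv²/r, v = qBr/m.
v = (1×1.60×10^-19)(8.71×10^-3)(0.175) / (3.34×10^-27) = 7.31×10^4 m/s.

v ≈ 73.1 km/s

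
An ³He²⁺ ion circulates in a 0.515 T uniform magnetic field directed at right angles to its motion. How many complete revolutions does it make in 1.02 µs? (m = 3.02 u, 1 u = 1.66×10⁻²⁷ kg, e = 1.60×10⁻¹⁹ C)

T = 2πm/(qB) = 2π(5.0132×10^-27) / [(2×1.60×10^-19)(0.515)] = 1.9113×10^-7 s.
N = t/T = 1.02×10^-6 / 1.9113×10^-7 ≈ 5.34, so 5 complete revolutions.

N = 5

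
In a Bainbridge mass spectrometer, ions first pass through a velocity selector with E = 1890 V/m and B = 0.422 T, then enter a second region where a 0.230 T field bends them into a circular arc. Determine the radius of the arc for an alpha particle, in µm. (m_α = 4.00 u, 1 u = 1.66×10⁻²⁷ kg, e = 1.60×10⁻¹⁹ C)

The selector passes v = E/B = 1890/0.422 = 4480 m/s.
In the deflection region, r = mv/(qB₂) = (6.64×10^-27)(4480) / [(2×1.60×10^-19)(0.230)] = 4.04×10^-4 m.

r ≈ 404 µm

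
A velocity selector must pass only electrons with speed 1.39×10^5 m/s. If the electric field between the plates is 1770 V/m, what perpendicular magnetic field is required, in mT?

qE = qvB ⇒ B = E/v = (1770) / (1.39×10^5) = 0.0127 T.

B ≈ 12.7 mT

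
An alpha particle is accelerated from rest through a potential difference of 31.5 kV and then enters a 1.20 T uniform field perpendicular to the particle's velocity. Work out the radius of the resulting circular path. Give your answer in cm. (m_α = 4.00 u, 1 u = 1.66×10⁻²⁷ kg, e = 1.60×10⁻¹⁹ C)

r ≈ 3.01 cm

The kinetic energy gained is K = qV = (2×1.60×10^-19)(3.15×10^4) = 1.01×10^-14 J.
v = √(2K/m) = 1.74×10^6 m/s.
r = mv/(qB) = (6.64×10^-27)(1.74×10^6) / [(2×1.60×10^-19)(1.20)] = 0.0301 m.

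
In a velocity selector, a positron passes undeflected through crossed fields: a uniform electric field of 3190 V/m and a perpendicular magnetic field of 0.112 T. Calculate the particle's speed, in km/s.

v ≈ 28.5 km/s

For zero net force, qE = qvB, so v = E/B.
v = (3190) / (0.112) = 2.85×10^4 m/s.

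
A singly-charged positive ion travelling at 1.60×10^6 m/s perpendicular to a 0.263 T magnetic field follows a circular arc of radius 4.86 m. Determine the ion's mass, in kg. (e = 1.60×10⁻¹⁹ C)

qvB = mv²/r ⇒ m = qBr/v.
m = (1×1.60×10^-19)(0.263)(4.86) / (1.60×10^6) = 1.28×10^-25 kg.

m ≈ 1.28×10^-25 kg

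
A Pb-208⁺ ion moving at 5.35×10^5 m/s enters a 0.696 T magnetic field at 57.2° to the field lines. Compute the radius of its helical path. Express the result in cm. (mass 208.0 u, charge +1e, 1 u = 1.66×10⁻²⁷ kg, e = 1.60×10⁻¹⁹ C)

Only the perpendicular component v⊥ = v sin57.2° = 4.50×10^5 m/s is bent by the field.
r = m v⊥ /(qB) = (3.45×10^-25)(4.50×10^5) / [(1×1.60×10^-19)(0.696)] = 1.39 m.

r ≈ 139 cm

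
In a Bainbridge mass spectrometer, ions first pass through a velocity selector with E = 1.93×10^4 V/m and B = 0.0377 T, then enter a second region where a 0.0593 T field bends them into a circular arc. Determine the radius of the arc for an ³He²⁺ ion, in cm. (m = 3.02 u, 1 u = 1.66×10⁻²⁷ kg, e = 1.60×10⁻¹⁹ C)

The selector passes v = E/B = 1.93×10^4/0.0377 = 5.12×10^5 m/s.
In the deflection region, r = mv/(qB₂) = (5.01×10^-27)(5.12×10^5) / [(2×1.60×10^-19)(0.0593)] = 0.135 m.

r ≈ 13.5 cm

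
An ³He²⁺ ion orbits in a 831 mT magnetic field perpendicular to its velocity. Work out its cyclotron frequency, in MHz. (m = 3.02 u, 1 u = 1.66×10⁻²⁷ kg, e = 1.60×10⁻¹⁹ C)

f ≈ 8.44 MHz

f = qB/(2πm) = (2×1.60×10^-19)(0.831) / [2π(5.01×10^-27)] = 8.44×10^6 Hz.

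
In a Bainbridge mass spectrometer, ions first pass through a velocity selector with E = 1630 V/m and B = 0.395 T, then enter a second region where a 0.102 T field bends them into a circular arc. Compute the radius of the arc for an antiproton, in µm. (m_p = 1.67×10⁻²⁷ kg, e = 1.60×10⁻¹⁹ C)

r ≈ 422 µm

The selector passes v = E/B = 1630/0.395 = 4130 m/s.
In the deflection region, r = mv/(qB₂) = (1.67×10^-27)(4130) / [(1×1.60×10^-19)(0.102)] = 4.22×10^-4 m.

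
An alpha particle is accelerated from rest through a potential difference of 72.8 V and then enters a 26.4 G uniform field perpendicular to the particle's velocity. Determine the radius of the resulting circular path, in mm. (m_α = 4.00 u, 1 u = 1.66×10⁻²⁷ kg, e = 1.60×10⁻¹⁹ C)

r ≈ 658 mm

The kinetic energy gained is K = qV = (2×1.60×10^-19)(72.8) = 2.33×10^-17 J.
v = √(2K/m) = 8.38×10^4 m/s.
r = mv/(qB) = (6.64×10^-27)(8.38×10^4) / [(2×1.60×10^-19)(2.64×10^-3)] = 0.658 m.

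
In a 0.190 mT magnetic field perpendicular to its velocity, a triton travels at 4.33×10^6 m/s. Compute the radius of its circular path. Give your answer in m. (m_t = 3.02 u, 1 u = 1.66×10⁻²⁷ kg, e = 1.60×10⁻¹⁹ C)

r ≈ 714 m

The magnetic force provides the centripetal force: qvB = mv²/r, so r = mv/(qB).
r = (5.01×10^-27 kg)(4.33×10^6 m/s) / [(1×1.60×10^-19 C)(1.90×10^-4 T)] = 714 m.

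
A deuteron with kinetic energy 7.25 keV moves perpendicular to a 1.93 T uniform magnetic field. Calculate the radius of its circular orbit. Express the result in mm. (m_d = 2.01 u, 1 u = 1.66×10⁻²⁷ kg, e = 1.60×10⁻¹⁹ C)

r ≈ 9.01 mm

Convert the energy: K = 7.25 keV = 1.16×10^-15 J.
v = √(2K/m) = √(2·1.16×10^-15/3.34×10^-27) = 8.34×10^5 m/s.
r = mv/(qB) = (3.34×10^-27)(8.34×10^5) / [(1×1.60×10^-19)(1.93)] = 9.01×10^-3 m.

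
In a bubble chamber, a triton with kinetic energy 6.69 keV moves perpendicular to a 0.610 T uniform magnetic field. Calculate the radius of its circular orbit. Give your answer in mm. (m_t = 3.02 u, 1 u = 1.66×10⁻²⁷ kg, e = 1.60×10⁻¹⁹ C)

r ≈ 33.6 mm

Convert the energy: K = 6.69 keV = 1.07×10^-15 J.
v = √(2K/m) = √(2·1.07×10^-15/5.01×10^-27) = 6.53×10^5 m/s.
r = mv/(qB) = (5.01×10^-27)(6.53×10^5) / [(1×1.60×10^-19)(0.610)] = 0.0336 m.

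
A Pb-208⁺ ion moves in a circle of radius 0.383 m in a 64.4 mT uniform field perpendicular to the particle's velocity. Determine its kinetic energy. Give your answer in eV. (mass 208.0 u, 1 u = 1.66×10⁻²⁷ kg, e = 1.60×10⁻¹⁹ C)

v = qBr/m = (1×1.60×10^-19)(0.0644)(0.383) / (3.45×10^-25) = 1.14×10^4 m/s.
K = ½mv² = 0.5·(3.45×10^-25)·(1.14×10^4)² = 2.26×10^-17 J = 141 eV.

K ≈ 141 eV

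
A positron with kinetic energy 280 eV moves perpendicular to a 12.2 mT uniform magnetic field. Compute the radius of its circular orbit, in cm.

Convert the energy: K = 280 eV = 4.48×10^-17 J.
v = √(2K/m) = √(2·4.48×10^-17/9.11×10^-31) = 9.92×10^6 m/s.
r = mv/(qB) = (9.11×10^-31)(9.92×10^6) / [(1×1.60×10^-19)(0.0122)] = 4.63×10^-3 m.

r ≈ 0.463 cm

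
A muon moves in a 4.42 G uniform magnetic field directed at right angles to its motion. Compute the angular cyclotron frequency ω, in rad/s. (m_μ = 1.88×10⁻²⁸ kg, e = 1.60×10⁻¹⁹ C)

ω = qB/m = (1×1.60×10^-19)(4.42×10^-4) / (1.88×10^-28) = 3.76×10^5 rad/s.

ω ≈ 3.76×10^5 rad/s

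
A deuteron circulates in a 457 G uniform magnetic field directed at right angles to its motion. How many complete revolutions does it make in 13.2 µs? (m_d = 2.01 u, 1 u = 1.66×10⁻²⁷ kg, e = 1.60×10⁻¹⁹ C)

N = 4

T = 2πm/(qB) = 2π(3.3366×10^-27) / [(1×1.60×10^-19)(0.0457)] = 2.8671×10^-6 s.
N = t/T = 1.32×10^-5 / 2.8671×10^-6 ≈ 4.60, so 4 complete revolutions.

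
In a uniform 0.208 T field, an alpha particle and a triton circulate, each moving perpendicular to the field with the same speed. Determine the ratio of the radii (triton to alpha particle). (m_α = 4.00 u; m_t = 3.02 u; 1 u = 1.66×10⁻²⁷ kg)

ratio ≈ 1.51

r = mv/(qB) ⇒ at equal v, r ∝ m/q.
r_{triton}/r_{alpha particle} = 1.51.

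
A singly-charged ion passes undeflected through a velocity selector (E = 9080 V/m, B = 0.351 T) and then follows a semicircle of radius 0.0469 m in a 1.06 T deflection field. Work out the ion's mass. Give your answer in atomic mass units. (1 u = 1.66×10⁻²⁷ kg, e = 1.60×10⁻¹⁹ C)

v = E/B₁ = 2.59×10^4 m/s.
From r = mv/(qB₂), m = qB₂r/v = (1×1.60×10^-19)(1.06)(0.0469) / (2.59×10^4) = 3.07×10^-25 kg.
In atomic mass units: m = 3.07×10^-25 / 1.66×10^-27 = 185 u.

m ≈ 185 u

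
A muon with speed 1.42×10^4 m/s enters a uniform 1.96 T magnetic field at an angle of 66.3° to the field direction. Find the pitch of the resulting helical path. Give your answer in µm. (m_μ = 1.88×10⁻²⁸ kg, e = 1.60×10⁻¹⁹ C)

The velocity component along B is v∥ = v cos66.3° = 5710 m/s.
The cyclotron period T = 2πm/(qB) = 3.77×10^-9 s is set by m, q, B alone.
Pitch = v∥·T = (5710)(3.77×10^-9) = 2.15×10^-5 m.

pitch ≈ 21.5 µm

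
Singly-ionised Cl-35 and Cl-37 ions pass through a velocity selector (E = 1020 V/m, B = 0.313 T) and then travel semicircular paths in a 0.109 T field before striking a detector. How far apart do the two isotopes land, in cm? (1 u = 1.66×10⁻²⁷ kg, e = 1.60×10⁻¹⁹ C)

Δd ≈ 0.124 cm

Both emerge at v = E/B₁ = 3260 m/s.
r = mv/(qB₂), so r₁ = 0.010856 m and r₂ = 0.011477 m, giving Δr = 6.20×10^-4 m.
After a semicircle each ion lands a diameter 2r from the entry slit, so the separation is 2Δr = 1.24×10^-3 m.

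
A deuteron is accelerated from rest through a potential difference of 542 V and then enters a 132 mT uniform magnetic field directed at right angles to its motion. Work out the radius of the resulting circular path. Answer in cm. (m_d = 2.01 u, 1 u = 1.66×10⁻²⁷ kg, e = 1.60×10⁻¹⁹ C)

The kinetic energy gained is K = qV = (1×1.60×10^-19)(542) = 8.67×10^-17 J.
v = √(2K/m) = 2.28×10^5 m/s.
r = mv/(qB) = (3.34×10^-27)(2.28×10^5) / [(1×1.60×10^-19)(0.132)] = 0.0360 m.

r ≈ 3.60 cm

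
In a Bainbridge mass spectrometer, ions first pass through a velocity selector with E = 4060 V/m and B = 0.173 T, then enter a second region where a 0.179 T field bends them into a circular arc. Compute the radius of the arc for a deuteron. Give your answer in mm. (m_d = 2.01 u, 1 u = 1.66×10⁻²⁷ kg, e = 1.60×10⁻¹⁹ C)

The selector passes v = E/B = 4060/0.173 = 2.35×10^4 m/s.
In the deflection region, r = mv/(qB₂) = (3.34×10^-27)(2.35×10^4) / [(1×1.60×10^-19)(0.179)] = 2.73×10^-3 m.

r ≈ 2.73 mm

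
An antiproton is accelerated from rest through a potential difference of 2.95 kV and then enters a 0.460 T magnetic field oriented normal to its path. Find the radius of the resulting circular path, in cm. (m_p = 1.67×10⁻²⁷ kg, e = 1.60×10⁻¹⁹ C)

The kinetic energy gained is K = qV = (1×1.60×10^-19)(2950) = 4.72×10^-16 J.
v = √(2K/m) = 7.52×10^5 m/s.
r = mv/(qB) = (1.67×10^-27)(7.52×10^5) / [(1×1.60×10^-19)(0.460)] = 0.0171 m.

r ≈ 1.71 cm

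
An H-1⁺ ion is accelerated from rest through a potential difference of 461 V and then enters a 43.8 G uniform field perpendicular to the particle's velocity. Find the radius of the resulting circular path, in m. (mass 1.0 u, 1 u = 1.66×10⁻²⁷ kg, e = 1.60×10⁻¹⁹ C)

The kinetic energy gained is K = qV = (1×1.60×10^-19)(461) = 7.38×10^-17 J.
v = √(2K/m) = 2.98×10^5 m/s.
r = mv/(qB) = (1.66×10^-27)(2.98×10^5) / [(1×1.60×10^-19)(4.38×10^-3)] = 0.706 m.

r ≈ 0.706 m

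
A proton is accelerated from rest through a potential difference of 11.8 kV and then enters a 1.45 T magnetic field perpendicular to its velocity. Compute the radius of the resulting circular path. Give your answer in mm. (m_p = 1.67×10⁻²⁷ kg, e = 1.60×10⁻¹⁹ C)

The kinetic energy gained is K = qV = (1×1.60×10^-19)(1.18×10^4) = 1.89×10^-15 J.
v = √(2K/m) = 1.50×10^6 m/s.
r = mv/(qB) = (1.67×10^-27)(1.50×10^6) / [(1×1.60×10^-19)(1.45)] = 0.0108 m.

r ≈ 10.8 mm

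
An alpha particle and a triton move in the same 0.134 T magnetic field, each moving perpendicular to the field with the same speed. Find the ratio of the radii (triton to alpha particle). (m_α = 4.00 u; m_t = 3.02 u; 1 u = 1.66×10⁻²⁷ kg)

ratio ≈ 1.51

r = mv/(qB) ⇒ at equal v, r ∝ m/q.
r_{triton}/r_{alpha particle} = 1.51.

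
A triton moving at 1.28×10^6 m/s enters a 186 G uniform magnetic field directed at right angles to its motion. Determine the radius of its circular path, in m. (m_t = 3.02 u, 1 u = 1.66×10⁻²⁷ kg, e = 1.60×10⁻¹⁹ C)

The magnetic force provides the centripetal force: qvB = mv²/r, so r = mv/(qB).
r = (5.01×10^-27 kg)(1.28×10^6 m/s) / [(1×1.60×10^-19 C)(0.0186 T)] = 2.16 m.

r ≈ 2.16 m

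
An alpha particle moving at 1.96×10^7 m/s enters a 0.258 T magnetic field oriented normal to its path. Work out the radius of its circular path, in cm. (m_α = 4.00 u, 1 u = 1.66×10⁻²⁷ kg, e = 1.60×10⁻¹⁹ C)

r ≈ 158 cm

The magnetic force provides the centripetal force: qvB = mv²/r, so r = mv/(qB).
r = (6.64×10^-27 kg)(1.96×10^7 m/s) / [(2×1.60×10^-19 C)(0.258 T)] = 1.58 m.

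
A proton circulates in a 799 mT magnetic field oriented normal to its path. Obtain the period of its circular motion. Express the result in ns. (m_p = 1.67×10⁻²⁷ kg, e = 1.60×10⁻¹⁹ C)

The cyclotron period is independent of speed: T = 2πm/(qB).
T = 2π(1.67×10^-27) / [(1×1.60×10^-19)(0.799)] = 8.21×10^-8 s.

T ≈ 82.1 ns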